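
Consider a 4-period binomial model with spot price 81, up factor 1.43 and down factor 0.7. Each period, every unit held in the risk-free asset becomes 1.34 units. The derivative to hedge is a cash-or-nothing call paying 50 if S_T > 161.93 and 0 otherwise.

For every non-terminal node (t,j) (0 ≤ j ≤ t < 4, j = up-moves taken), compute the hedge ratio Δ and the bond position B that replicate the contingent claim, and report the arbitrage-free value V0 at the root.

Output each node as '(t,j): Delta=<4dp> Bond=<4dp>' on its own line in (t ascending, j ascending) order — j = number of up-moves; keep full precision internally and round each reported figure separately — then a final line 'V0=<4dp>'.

(0,0): Delta=0.0999 Bond=6.2227
(1,0): Delta=0.5171 Bond=-15.3160
(1,1): Delta=0.0712 Bond=11.6648
(2,0): Delta=0.0000 Bond=0.0000
(2,1): Delta=0.5527 Bond=-23.4095
(2,2): Delta=0.0380 Bond=21.1208
(3,0): Delta=0.0000 Bond=0.0000
(3,1): Delta=0.0000 Bond=0.0000
(3,2): Delta=0.5907 Bond=-35.7800
(3,3): Delta=0.0000 Bond=37.3134
V0=14.3153

Risk-neutral probability p* = (R−d)/(u−d) = (1.34−0.7)/(1.43−0.7) = 0.8767.
Payoff layer (t=4): V(4,0)=0.0000, V(4,1)=0.0000, V(4,2)=0.0000, V(4,3)=50.0000, V(4,4)=50.0000
Node (3,0) S=27.7830: V=(p*·0.0000+(1−p*)·0.0000)/1.34=0.0000; Δ=(0.0000−0.0000)/(39.7297−19.4481)=0.0000; B=V−Δ·S=0.0000
Node (3,1) S=56.7567: V=(p*·0.0000+(1−p*)·0.0000)/1.34=0.0000; Δ=(0.0000−0.0000)/(81.1621−39.7297)=0.0000; B=V−Δ·S=0.0000
Node (3,2) S=115.9458: V=(p*·50.0000+(1−p*)·0.0000)/1.34=32.7131; Δ=(50.0000−0.0000)/(165.8025−81.1621)=0.5907; B=V−Δ·S=-35.7800
Node (3,3) S=236.8608: V=(p*·50.0000+(1−p*)·50.0000)/1.34=37.3134; Δ=(50.0000−50.0000)/(338.7109−165.8025)=0.0000; B=V−Δ·S=37.3134
Node (2,0) S=39.6900: V=(p*·0.0000+(1−p*)·0.0000)/1.34=0.0000; Δ=(0.0000−0.0000)/(56.7567−27.7830)=0.0000; B=V−Δ·S=0.0000
Node (2,1) S=81.0810: V=(p*·32.7131+(1−p*)·0.0000)/1.34=21.4030; Δ=(32.7131−0.0000)/(115.9458−56.7567)=0.5527; B=V−Δ·S=-23.4095
Node (2,2) S=165.6369: V=(p*·37.3134+(1−p*)·32.7131)/1.34=27.4226; Δ=(37.3134−32.7131)/(236.8608−115.9458)=0.0380; B=V−Δ·S=21.1208
Node (1,0) S=56.7000: V=(p*·21.4030+(1−p*)·0.0000)/1.34=14.0032; Δ=(21.4030−0.0000)/(81.0810−39.6900)=0.5171; B=V−Δ·S=-15.3160
Node (1,1) S=115.8300: V=(p*·27.4226+(1−p*)·21.4030)/1.34=19.9108; Δ=(27.4226−21.4030)/(165.6369−81.0810)=0.0712; B=V−Δ·S=11.6648
Node (0,0) S=81.0000: V=(p*·19.9108+(1−p*)·14.0032)/1.34=14.3153; Δ=(19.9108−14.0032)/(115.8300−56.7000)=0.0999; B=V−Δ·S=6.2227
The time-0 hedge costs 14.3153, which is the no-arbitrage price.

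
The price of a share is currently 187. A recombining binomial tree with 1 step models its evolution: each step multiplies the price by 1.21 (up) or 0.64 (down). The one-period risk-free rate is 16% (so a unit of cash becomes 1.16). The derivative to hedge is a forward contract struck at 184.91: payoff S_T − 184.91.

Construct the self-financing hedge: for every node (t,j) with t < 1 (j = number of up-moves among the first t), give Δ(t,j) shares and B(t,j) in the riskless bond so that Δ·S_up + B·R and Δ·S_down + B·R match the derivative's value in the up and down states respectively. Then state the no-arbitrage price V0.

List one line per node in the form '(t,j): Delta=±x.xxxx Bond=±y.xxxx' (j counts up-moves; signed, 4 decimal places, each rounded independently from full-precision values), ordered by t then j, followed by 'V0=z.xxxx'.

Under the risk-neutral measure, an up-move has probability p* = (R−d)/(u−d) = 0.9123 and values discount at R = 1.16.
Payoff layer (t=1): V(1,0)=-65.2300, V(1,1)=41.3600
(0,0): S=187.0000. Δ = (V_up−V_dn)/(S_up−S_dn) = (41.3600−-65.2300)/(226.2700−119.6800) = 1.0000. V = [p*·41.3600 + (1−p*)·-65.2300]/1.16 = 27.5948. B = V − Δ·S = -159.4052.
Root portfolio cost Δ·187+B reproduces V0=27.5948.

(0,0): Delta=1.0000 Bond=-159.4052
V0=27.5948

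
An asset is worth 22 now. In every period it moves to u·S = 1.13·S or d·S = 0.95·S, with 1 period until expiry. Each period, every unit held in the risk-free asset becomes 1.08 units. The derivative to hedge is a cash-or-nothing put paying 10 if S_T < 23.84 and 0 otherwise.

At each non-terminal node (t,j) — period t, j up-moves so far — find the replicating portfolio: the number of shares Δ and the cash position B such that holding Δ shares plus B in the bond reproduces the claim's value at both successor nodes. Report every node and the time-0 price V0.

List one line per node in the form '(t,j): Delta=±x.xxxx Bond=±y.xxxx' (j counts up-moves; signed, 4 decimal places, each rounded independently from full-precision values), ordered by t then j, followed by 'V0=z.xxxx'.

(0,0): Delta=-2.5253 Bond=58.1276
V0=2.5720

Under the risk-neutral measure, an up-move has probability p* = (R−d)/(u−d) = 0.7222 and values discount at R = 1.08.
Terminal values V(1,·): V(1,0)=10.0000, V(1,1)=0.0000
  t=0,j=0: stock 22.0000 → up 24.8600 (V=0.0000), down 20.9000 (V=10.0000). Price 2.5720; hedge Δ=-2.5253, bond B=58.1276.
Check: Δ(0,0)·S0 + B(0,0) = 2.5720 = V0.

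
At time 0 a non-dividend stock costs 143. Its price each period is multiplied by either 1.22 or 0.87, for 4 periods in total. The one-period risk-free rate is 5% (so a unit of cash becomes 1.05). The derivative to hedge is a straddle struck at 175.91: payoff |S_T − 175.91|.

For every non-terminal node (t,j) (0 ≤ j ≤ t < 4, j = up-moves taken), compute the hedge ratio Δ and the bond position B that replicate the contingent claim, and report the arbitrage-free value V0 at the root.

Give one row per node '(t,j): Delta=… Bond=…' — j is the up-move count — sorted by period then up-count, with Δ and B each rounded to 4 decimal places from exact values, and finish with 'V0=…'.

No-arbitrage ⇒ martingale measure with p* = (R−d)/(u−d) = 0.5143.
At expiry t=4: V(4,0)=93.9856, V(4,1)=61.0276, V(4,2)=14.8105, V(4,3)=49.9996, V(4,4)=140.8828
Node (3,0) S=94.1659: V=(p*·61.0276+(1−p*)·93.9856)/1.05=73.3674; Δ=(61.0276−93.9856)/(114.8824−81.9244)=-1.0000; B=V−Δ·S=167.5333
Node (3,1) S=132.0488: V=(p*·14.8105+(1−p*)·61.0276)/1.05=35.4846; Δ=(14.8105−61.0276)/(161.0995−114.8824)=-1.0000; B=V−Δ·S=167.5333
Node (3,2) S=185.1718: V=(p*·49.9996+(1−p*)·14.8105)/1.05=31.3407; Δ=(49.9996−14.8105)/(225.9096−161.0995)=0.5430; B=V−Δ·S=-69.1997
Node (3,3) S=259.6663: V=(p*·140.8828+(1−p*)·49.9996)/1.05=92.1329; Δ=(140.8828−49.9996)/(316.7928−225.9096)=1.0000; B=V−Δ·S=-167.5333
Node (2,0) S=108.2367: V=(p*·35.4846+(1−p*)·73.3674)/1.05=51.3189; Δ=(35.4846−73.3674)/(132.0488−94.1659)=-1.0000; B=V−Δ·S=159.5556
Node (2,1) S=151.7802: V=(p*·31.3407+(1−p*)·35.4846)/1.05=31.7652; Δ=(31.3407−35.4846)/(185.1718−132.0488)=-0.0780; B=V−Δ·S=43.6047
Node (2,2) S=212.8412: V=(p*·92.1329+(1−p*)·31.3407)/1.05=59.6241; Δ=(92.1329−31.3407)/(259.6663−185.1718)=0.8161; B=V−Δ·S=-114.0679
Node (1,0) S=124.4100: V=(p*·31.7652+(1−p*)·51.3189)/1.05=39.2978; Δ=(31.7652−51.3189)/(151.7802−108.2367)=-0.4491; B=V−Δ·S=95.1654
Node (1,1) S=174.4600: V=(p*·59.6241+(1−p*)·31.7652)/1.05=43.8977; Δ=(59.6241−31.7652)/(212.8412−151.7802)=0.4562; B=V−Δ·S=-35.6991
Node (0,0) S=143.0000: V=(p*·43.8977+(1−p*)·39.2978)/1.05=39.6795; Δ=(43.8977−39.2978)/(174.4600−124.4100)=0.0919; B=V−Δ·S=26.5368
Check: Δ(0,0)·S0 + B(0,0) = 39.6795 = V0.

(0,0): Delta=0.0919 Bond=26.5368
(1,0): Delta=-0.4491 Bond=95.1654
(1,1): Delta=0.4562 Bond=-35.6991
(2,0): Delta=-1.0000 Bond=159.5556
(2,1): Delta=-0.0780 Bond=43.6047
(2,2): Delta=0.8161 Bond=-114.0679
(3,0): Delta=-1.0000 Bond=167.5333
(3,1): Delta=-1.0000 Bond=167.5333
(3,2): Delta=0.5430 Bond=-69.1997
(3,3): Delta=1.0000 Bond=-167.5333
V0=39.6795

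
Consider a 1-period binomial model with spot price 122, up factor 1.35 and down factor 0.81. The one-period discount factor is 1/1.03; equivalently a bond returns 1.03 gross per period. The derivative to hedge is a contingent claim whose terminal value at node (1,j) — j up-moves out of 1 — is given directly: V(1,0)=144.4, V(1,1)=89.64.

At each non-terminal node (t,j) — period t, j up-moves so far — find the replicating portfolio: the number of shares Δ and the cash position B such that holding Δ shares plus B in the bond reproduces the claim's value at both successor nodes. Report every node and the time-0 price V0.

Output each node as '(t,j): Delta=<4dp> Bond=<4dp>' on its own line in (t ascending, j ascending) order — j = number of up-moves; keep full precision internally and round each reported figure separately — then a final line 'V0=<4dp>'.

Under the risk-neutral measure, an up-move has probability p* = (R−d)/(u−d) = 0.4074 and values discount at R = 1.03.
Terminal values V(1,·): V(1,0)=144.4000, V(1,1)=89.6400
Node (0,0) S=122.0000: V=(p*·89.6400+(1−p*)·144.4000)/1.03=118.5343; Δ=(89.6400−144.4000)/(164.7000−98.8200)=-0.8312; B=V−Δ·S=219.9417
Each (Δ,B) replicates both successor values, so the strategy is self-financing and V0 is arbitrage-free.

(0,0): Delta=-0.8312 Bond=219.9417
V0=118.5343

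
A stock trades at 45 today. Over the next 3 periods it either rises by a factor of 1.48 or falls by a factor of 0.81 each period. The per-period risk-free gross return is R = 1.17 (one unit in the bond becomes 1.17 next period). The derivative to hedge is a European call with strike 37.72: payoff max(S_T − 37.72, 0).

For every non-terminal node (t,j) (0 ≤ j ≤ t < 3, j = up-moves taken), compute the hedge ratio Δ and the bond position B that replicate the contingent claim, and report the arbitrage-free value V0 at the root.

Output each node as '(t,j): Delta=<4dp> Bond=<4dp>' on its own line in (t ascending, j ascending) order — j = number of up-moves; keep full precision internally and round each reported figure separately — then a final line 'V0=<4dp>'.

Risk-neutral probability p* = (R−d)/(u−d) = (1.17−0.81)/(1.48−0.81) = 0.5373.
Terminal payoffs: V(3,0)=0.0000, V(3,1)=5.9763, V(3,2)=42.1201, V(3,3)=108.1606
(2,0): S=29.5245. Δ = (V_up−V_dn)/(S_up−S_dn) = (5.9763−0.0000)/(43.6963−23.9148) = 0.3021. V = [p*·5.9763 + (1−p*)·0.0000]/1.17 = 2.7446. B = V − Δ·S = -6.1752.
(2,1): S=53.9460. Δ = (V_up−V_dn)/(S_up−S_dn) = (42.1201−5.9763)/(79.8401−43.6963) = 1.0000. V = [p*·42.1201 + (1−p*)·5.9763]/1.17 = 21.7067. B = V − Δ·S = -32.2393.
(2,2): S=98.5680. Δ = (V_up−V_dn)/(S_up−S_dn) = (108.1606−42.1201)/(145.8806−79.8401) = 1.0000. V = [p*·108.1606 + (1−p*)·42.1201]/1.17 = 66.3287. B = V − Δ·S = -32.2393.
(1,0): S=36.4500. Δ = (V_up−V_dn)/(S_up−S_dn) = (21.7067−2.7446)/(53.9460−29.5245) = 0.7765. V = [p*·21.7067 + (1−p*)·2.7446]/1.17 = 11.0540. B = V − Δ·S = -17.2477.
(1,1): S=66.6000. Δ = (V_up−V_dn)/(S_up−S_dn) = (66.3287−21.7067)/(98.5680−53.9460) = 1.0000. V = [p*·66.3287 + (1−p*)·21.7067]/1.17 = 39.0450. B = V − Δ·S = -27.5550.
(0,0): S=45.0000. Δ = (V_up−V_dn)/(S_up−S_dn) = (39.0450−11.0540)/(66.6000−36.4500) = 0.9284. V = [p*·39.0450 + (1−p*)·11.0540]/1.17 = 22.3025. B = V − Δ·S = -19.4752.
Root portfolio cost Δ·45+B reproduces V0=22.3025.

(0,0): Delta=0.9284 Bond=-19.4752
(1,0): Delta=0.7765 Bond=-17.2477
(1,1): Delta=1.0000 Bond=-27.5550
(2,0): Delta=0.3021 Bond=-6.1752
(2,1): Delta=1.0000 Bond=-32.2393
(2,2): Delta=1.0000 Bond=-32.2393
V0=22.3025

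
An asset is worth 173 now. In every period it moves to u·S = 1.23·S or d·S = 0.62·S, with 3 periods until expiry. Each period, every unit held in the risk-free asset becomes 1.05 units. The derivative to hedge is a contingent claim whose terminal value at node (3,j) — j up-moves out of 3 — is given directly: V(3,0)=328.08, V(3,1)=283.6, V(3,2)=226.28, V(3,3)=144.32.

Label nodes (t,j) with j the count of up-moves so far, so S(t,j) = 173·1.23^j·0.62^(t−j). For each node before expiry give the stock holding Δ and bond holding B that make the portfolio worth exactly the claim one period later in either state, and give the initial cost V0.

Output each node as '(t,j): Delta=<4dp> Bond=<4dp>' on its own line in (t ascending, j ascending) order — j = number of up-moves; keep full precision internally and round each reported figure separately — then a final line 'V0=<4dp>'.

(0,0): Delta=-0.5883 Bond=283.8208
(1,0): Delta=-0.7792 Bond=318.4888
(1,1): Delta=-0.5480 Bond=289.4401
(2,0): Delta=-1.0965 Bond=355.5135
(2,1): Delta=-0.7123 Bond=325.5806
(2,2): Delta=-0.5134 Bond=294.8415
V0=182.0464

No-arbitrage ⇒ martingale measure with p* = (R−d)/(u−d) = 0.7049.
Payoff layer (t=3): V(3,0)=328.0800, V(3,1)=283.6000, V(3,2)=226.2800, V(3,3)=144.3200
(2,0): S=66.5012. Δ = (V_up−V_dn)/(S_up−S_dn) = (283.6000−328.0800)/(81.7965−41.2307) = -1.0965. V = [p*·283.6000 + (1−p*)·328.0800]/1.05 = 282.5955. B = V − Δ·S = 355.5135.
(2,1): S=131.9298. Δ = (V_up−V_dn)/(S_up−S_dn) = (226.2800−283.6000)/(162.2737−81.7965) = -0.7123. V = [p*·226.2800 + (1−p*)·283.6000]/1.05 = 231.6134. B = V − Δ·S = 325.5806.
(2,2): S=261.7317. Δ = (V_up−V_dn)/(S_up−S_dn) = (144.3200−226.2800)/(321.9300−162.2737) = -0.5134. V = [p*·144.3200 + (1−p*)·226.2800]/1.05 = 160.4809. B = V − Δ·S = 294.8415.
(1,0): S=107.2600. Δ = (V_up−V_dn)/(S_up−S_dn) = (231.6134−282.5955)/(131.9298−66.5012) = -0.7792. V = [p*·231.6134 + (1−p*)·282.5955]/1.05 = 234.9117. B = V − Δ·S = 318.4888.
(1,1): S=212.7900. Δ = (V_up−V_dn)/(S_up−S_dn) = (160.4809−231.6134)/(261.7317−131.9298) = -0.5480. V = [p*·160.4809 + (1−p*)·231.6134]/1.05 = 172.8293. B = V − Δ·S = 289.4401.
(0,0): S=173.0000. Δ = (V_up−V_dn)/(S_up−S_dn) = (172.8293−234.9117)/(212.7900−107.2600) = -0.5883. V = [p*·172.8293 + (1−p*)·234.9117]/1.05 = 182.0464. B = V − Δ·S = 283.8208.
The time-0 hedge costs 182.0464, which is the no-arbitrage price.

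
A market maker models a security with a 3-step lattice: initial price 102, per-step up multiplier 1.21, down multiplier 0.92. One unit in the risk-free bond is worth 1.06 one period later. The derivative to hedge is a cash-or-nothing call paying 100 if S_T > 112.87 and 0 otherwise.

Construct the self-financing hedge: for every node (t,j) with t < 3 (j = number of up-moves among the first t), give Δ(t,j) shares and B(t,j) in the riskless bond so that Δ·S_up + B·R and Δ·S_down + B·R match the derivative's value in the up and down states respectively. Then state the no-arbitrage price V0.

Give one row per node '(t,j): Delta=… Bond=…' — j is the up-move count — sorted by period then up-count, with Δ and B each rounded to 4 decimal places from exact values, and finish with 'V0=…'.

Since d<R<u, set p* = (R−d)/(u−d) = 0.4828; price each node as the discounted p*-expectation of its children.
Payoff layer (t=3): V(3,0)=0.0000, V(3,1)=0.0000, V(3,2)=100.0000, V(3,3)=100.0000
(2,0): S=86.3328. Δ = (V_up−V_dn)/(S_up−S_dn) = (0.0000−0.0000)/(104.4627−79.4262) = 0.0000. V = [p*·0.0000 + (1−p*)·0.0000]/1.06 = 0.0000. B = V − Δ·S = 0.0000.
(2,1): S=113.5464. Δ = (V_up−V_dn)/(S_up−S_dn) = (100.0000−0.0000)/(137.3911−104.4627) = 3.0369. V = [p*·100.0000 + (1−p*)·0.0000]/1.06 = 45.5433. B = V − Δ·S = -299.2843.
(2,2): S=149.3382. Δ = (V_up−V_dn)/(S_up−S_dn) = (100.0000−100.0000)/(180.6992−137.3911) = 0.0000. V = [p*·100.0000 + (1−p*)·100.0000]/1.06 = 94.3396. B = V − Δ·S = 94.3396.
(1,0): S=93.8400. Δ = (V_up−V_dn)/(S_up−S_dn) = (45.5433−0.0000)/(113.5464−86.3328) = 1.6735. V = [p*·45.5433 + (1−p*)·0.0000]/1.06 = 20.7419. B = V − Δ·S = -136.3039.
(1,1): S=123.4200. Δ = (V_up−V_dn)/(S_up−S_dn) = (94.3396−45.5433)/(149.3382−113.5464) = 1.3633. V = [p*·94.3396 + (1−p*)·45.5433]/1.06 = 65.1888. B = V − Δ·S = -103.0745.
(0,0): S=102.0000. Δ = (V_up−V_dn)/(S_up−S_dn) = (65.1888−20.7419)/(123.4200−93.8400) = 1.5026. V = [p*·65.1888 + (1−p*)·20.7419]/1.06 = 39.8104. B = V − Δ·S = -113.4548.
Each (Δ,B) replicates both successor values, so the strategy is self-financing and V0 is arbitrage-free.

(0,0): Delta=1.5026 Bond=-113.4548
(1,0): Delta=1.6735 Bond=-136.3039
(1,1): Delta=1.3633 Bond=-103.0745
(2,0): Delta=0.0000 Bond=0.0000
(2,1): Delta=3.0369 Bond=-299.2843
(2,2): Delta=0.0000 Bond=94.3396
V0=39.8104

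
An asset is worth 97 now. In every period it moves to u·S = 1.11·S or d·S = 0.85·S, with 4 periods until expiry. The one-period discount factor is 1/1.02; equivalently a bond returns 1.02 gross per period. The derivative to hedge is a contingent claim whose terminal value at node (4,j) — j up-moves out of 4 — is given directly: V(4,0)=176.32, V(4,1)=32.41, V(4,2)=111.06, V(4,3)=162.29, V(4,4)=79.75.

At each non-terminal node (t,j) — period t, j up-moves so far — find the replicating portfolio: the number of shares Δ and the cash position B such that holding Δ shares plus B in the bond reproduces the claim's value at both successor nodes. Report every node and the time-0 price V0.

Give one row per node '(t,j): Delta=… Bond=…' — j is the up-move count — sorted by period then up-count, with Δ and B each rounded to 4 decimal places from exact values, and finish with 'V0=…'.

(0,0): Delta=0.4554 Bond=64.4429
(1,0): Delta=1.8051 Bond=-45.5529
(1,1): Delta=-0.0918 Bond=124.6472
(2,0): Delta=0.0866 Bond=73.9730
(2,1): Delta=2.5018 Bond=-110.2246
(2,2): Delta=-1.1432 Bond=252.8038
(3,0): Delta=-9.2916 Bond=634.1127
(3,1): Delta=3.8886 Bond=-220.3088
(3,2): Delta=1.9396 Bond=-55.3164
(3,3): Delta=-2.3930 Bond=423.6591
V0=108.6172

Risk-neutral probability p* = (R−d)/(u−d) = (1.02−0.85)/(1.11−0.85) = 0.6538.
Terminal payoffs: V(4,0)=176.3200, V(4,1)=32.4100, V(4,2)=111.0600, V(4,3)=162.2900, V(4,4)=79.7500
(3,0): S=59.5701. Δ = (V_up−V_dn)/(S_up−S_dn) = (32.4100−176.3200)/(66.1228−50.6346) = -9.2916. V = [p*·32.4100 + (1−p*)·176.3200]/1.02 = 80.6127. B = V − Δ·S = 634.1127.
(3,1): S=77.7916. Δ = (V_up−V_dn)/(S_up−S_dn) = (111.0600−32.4100)/(86.3486−66.1228) = 3.8886. V = [p*·111.0600 + (1−p*)·32.4100]/1.02 = 82.1912. B = V − Δ·S = -220.3088.
(3,2): S=101.5866. Δ = (V_up−V_dn)/(S_up−S_dn) = (162.2900−111.0600)/(112.7612−86.3486) = 1.9396. V = [p*·162.2900 + (1−p*)·111.0600]/1.02 = 141.7221. B = V − Δ·S = -55.3164.
(3,3): S=132.6602. Δ = (V_up−V_dn)/(S_up−S_dn) = (79.7500−162.2900)/(147.2528−112.7612) = -2.3930. V = [p*·79.7500 + (1−p*)·162.2900]/1.02 = 106.1976. B = V − Δ·S = 423.6591.
(2,0): S=70.0825. Δ = (V_up−V_dn)/(S_up−S_dn) = (82.1912−80.6127)/(77.7916−59.5701) = 0.0866. V = [p*·82.1912 + (1−p*)·80.6127]/1.02 = 80.0439. B = V − Δ·S = 73.9730.
(2,1): S=91.5195. Δ = (V_up−V_dn)/(S_up−S_dn) = (141.7221−82.1912)/(101.5866−77.7916) = 2.5018. V = [p*·141.7221 + (1−p*)·82.1912]/1.02 = 118.7404. B = V − Δ·S = -110.2246.
(2,2): S=119.5137. Δ = (V_up−V_dn)/(S_up−S_dn) = (106.1976−141.7221)/(132.6602−101.5866) = -1.1432. V = [p*·106.1976 + (1−p*)·141.7221]/1.02 = 116.1711. B = V − Δ·S = 252.8038.
(1,0): S=82.4500. Δ = (V_up−V_dn)/(S_up−S_dn) = (118.7404−80.0439)/(91.5195−70.0825) = 1.8051. V = [p*·118.7404 + (1−p*)·80.0439]/1.02 = 103.2799. B = V − Δ·S = -45.5529.
(1,1): S=107.6700. Δ = (V_up−V_dn)/(S_up−S_dn) = (116.1711−118.7404)/(119.5137−91.5195) = -0.0918. V = [p*·116.1711 + (1−p*)·118.7404]/1.02 = 114.7652. B = V − Δ·S = 124.6472.
(0,0): S=97.0000. Δ = (V_up−V_dn)/(S_up−S_dn) = (114.7652−103.2799)/(107.6700−82.4500) = 0.4554. V = [p*·114.7652 + (1−p*)·103.2799]/1.02 = 108.6172. B = V − Δ·S = 64.4429.
Self-financing check: at every node Δ·S+B equals the discounted successor values.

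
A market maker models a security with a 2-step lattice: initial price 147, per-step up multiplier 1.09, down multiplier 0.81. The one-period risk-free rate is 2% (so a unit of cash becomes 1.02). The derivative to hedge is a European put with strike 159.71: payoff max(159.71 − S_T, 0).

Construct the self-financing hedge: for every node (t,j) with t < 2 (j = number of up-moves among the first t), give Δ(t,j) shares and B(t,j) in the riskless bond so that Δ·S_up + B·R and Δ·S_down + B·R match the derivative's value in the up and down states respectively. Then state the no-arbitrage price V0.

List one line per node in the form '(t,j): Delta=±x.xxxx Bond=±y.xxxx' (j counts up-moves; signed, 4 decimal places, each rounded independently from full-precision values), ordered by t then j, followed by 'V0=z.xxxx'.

(0,0): Delta=-0.7331 Bond=122.3510
(1,0): Delta=-1.0000 Bond=156.5784
(1,1): Delta=-0.6670 Bond=114.2046
V0=14.5861

No-arbitrage ⇒ martingale measure with p* = (R−d)/(u−d) = 0.7500.
At expiry t=2: V(2,0)=63.2633, V(2,1)=29.9237, V(2,2)=0.0000
Node (1,0) S=119.0700: V=(p*·29.9237+(1−p*)·63.2633)/1.02=37.5084; Δ=(29.9237−63.2633)/(129.7863−96.4467)=-1.0000; B=V−Δ·S=156.5784
Node (1,1) S=160.2300: V=(p*·0.0000+(1−p*)·29.9237)/1.02=7.3342; Δ=(0.0000−29.9237)/(174.6507−129.7863)=-0.6670; B=V−Δ·S=114.2046
Node (0,0) S=147.0000: V=(p*·7.3342+(1−p*)·37.5084)/1.02=14.5861; Δ=(7.3342−37.5084)/(160.2300−119.0700)=-0.7331; B=V−Δ·S=122.3510
Root portfolio cost Δ·147+B reproduces V0=14.5861.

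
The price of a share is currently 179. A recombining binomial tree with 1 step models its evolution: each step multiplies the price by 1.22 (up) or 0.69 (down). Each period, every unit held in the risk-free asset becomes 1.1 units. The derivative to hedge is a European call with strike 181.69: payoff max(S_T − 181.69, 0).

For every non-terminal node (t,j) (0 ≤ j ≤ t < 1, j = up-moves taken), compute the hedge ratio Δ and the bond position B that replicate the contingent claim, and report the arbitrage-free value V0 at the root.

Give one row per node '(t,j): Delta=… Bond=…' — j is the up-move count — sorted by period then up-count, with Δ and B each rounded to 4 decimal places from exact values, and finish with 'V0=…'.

(0,0): Delta=0.3867 Bond=-43.4238
V0=25.8026

Since d<R<u, set p* = (R−d)/(u−d) = 0.7736; price each node as the discounted p*-expectation of its children.
Payoff layer (t=1): V(1,0)=0.0000, V(1,1)=36.6900
Node (0,0) S=179.0000: V=(p*·36.6900+(1−p*)·0.0000)/1.1=25.8026; Δ=(36.6900−0.0000)/(218.3800−123.5100)=0.3867; B=V−Δ·S=-43.4238
Self-financing check: at every node Δ·S+B equals the discounted successor values.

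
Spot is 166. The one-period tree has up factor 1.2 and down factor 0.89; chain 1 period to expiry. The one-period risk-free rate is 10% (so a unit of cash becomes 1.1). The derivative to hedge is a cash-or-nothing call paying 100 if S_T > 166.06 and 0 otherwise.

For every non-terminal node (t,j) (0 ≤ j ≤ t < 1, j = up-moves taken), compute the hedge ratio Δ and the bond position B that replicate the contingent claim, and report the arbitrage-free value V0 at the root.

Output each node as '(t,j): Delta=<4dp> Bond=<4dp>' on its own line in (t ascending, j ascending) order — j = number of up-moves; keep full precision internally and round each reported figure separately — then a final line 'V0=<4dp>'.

(0,0): Delta=1.9433 Bond=-260.9971
V0=61.5836

Under the risk-neutral measure, an up-move has probability p* = (R−d)/(u−d) = 0.6774 and values discount at R = 1.1.
Terminal values V(1,·): V(1,0)=0.0000, V(1,1)=100.0000
  t=0,j=0: stock 166.0000 → up 199.2000 (V=100.0000), down 147.7400 (V=0.0000). Price 61.5836; hedge Δ=1.9433, bond B=-260.9971.
Each (Δ,B) replicates both successor values, so the strategy is self-financing and V0 is arbitrage-free.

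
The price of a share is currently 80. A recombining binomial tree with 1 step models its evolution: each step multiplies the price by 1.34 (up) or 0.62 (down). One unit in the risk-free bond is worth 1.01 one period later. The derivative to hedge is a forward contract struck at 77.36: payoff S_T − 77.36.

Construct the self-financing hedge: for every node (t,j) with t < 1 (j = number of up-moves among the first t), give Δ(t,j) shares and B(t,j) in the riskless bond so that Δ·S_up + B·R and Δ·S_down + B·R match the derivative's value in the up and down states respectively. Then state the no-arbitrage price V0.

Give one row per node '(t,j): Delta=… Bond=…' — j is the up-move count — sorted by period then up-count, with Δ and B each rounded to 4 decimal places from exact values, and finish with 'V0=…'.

(0,0): Delta=1.0000 Bond=-76.5941
V0=3.4059

Risk-neutral probability p* = (R−d)/(u−d) = (1.01−0.62)/(1.34−0.62) = 0.5417.
Payoff layer (t=1): V(1,0)=-27.7600, V(1,1)=29.8400
(0,0): S=80.0000. Δ = (V_up−V_dn)/(S_up−S_dn) = (29.8400−-27.7600)/(107.2000−49.6000) = 1.0000. V = [p*·29.8400 + (1−p*)·-27.7600]/1.01 = 3.4059. B = V − Δ·S = -76.5941.
Check: Δ(0,0)·S0 + B(0,0) = 3.4059 = V0.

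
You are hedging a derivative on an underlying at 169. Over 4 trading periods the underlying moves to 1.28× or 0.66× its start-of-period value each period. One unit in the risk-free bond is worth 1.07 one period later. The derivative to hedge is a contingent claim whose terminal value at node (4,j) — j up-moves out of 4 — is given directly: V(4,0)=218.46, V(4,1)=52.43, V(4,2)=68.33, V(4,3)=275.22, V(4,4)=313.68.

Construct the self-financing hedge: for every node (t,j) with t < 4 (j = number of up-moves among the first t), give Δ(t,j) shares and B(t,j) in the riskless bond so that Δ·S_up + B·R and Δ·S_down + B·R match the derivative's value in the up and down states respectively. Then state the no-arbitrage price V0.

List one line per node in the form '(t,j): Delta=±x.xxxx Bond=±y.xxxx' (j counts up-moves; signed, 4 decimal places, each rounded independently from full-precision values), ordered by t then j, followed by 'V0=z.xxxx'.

(0,0): Delta=0.7808 Bond=18.0700
(1,0): Delta=0.9921 Bond=-4.2333
(1,1): Delta=0.7250 Bond=31.4064
(2,0): Delta=-0.9362 Bond=137.4244
(2,1): Delta=1.5014 Bond=-77.2378
(2,2): Delta=0.5200 Bond=90.3779
(3,0): Delta=-5.5116 Bond=369.3473
(3,1): Delta=0.2722 Bond=33.1815
(3,2): Delta=1.8260 Bond=-141.9699
(3,3): Delta=0.1750 Bond=218.9521
V0=150.0239

Since d<R<u, set p* = (R−d)/(u−d) = 0.6613; price each node as the discounted p*-expectation of its children.
Terminal payoffs: V(4,0)=218.4600, V(4,1)=52.4300, V(4,2)=68.3300, V(4,3)=275.2200, V(4,4)=313.6800
Node (3,0) S=48.5868: V=(p*·52.4300+(1−p*)·218.4600)/1.07=101.5570; Δ=(52.4300−218.4600)/(62.1911−32.0673)=-5.5116; B=V−Δ·S=369.3473
Node (3,1) S=94.2290: V=(p*·68.3300+(1−p*)·52.4300)/1.07=58.8267; Δ=(68.3300−52.4300)/(120.6131−62.1911)=0.2722; B=V−Δ·S=33.1815
Node (3,2) S=182.7471: V=(p*·275.2200+(1−p*)·68.3300)/1.07=191.7237; Δ=(275.2200−68.3300)/(233.9163−120.6131)=1.8260; B=V−Δ·S=-141.9699
Node (3,3) S=354.4187: V=(p*·313.6800+(1−p*)·275.2200)/1.07=280.9843; Δ=(313.6800−275.2200)/(453.6559−233.9163)=0.1750; B=V−Δ·S=218.9521
Node (2,0) S=73.6164: V=(p*·58.8267+(1−p*)·101.5570)/1.07=68.5045; Δ=(58.8267−101.5570)/(94.2290−48.5868)=-0.9362; B=V−Δ·S=137.4244
Node (2,1) S=142.7712: V=(p*·191.7237+(1−p*)·58.8267)/1.07=137.1123; Δ=(191.7237−58.8267)/(182.7471−94.2290)=1.5014; B=V−Δ·S=-77.2378
Node (2,2) S=276.8896: V=(p*·280.9843+(1−p*)·191.7237)/1.07=234.3466; Δ=(280.9843−191.7237)/(354.4187−182.7471)=0.5200; B=V−Δ·S=90.3779
Node (1,0) S=111.5400: V=(p*·137.1123+(1−p*)·68.5045)/1.07=106.4245; Δ=(137.1123−68.5045)/(142.7712−73.6164)=0.9921; B=V−Δ·S=-4.2333
Node (1,1) S=216.3200: V=(p*·234.3466+(1−p*)·137.1123)/1.07=188.2359; Δ=(234.3466−137.1123)/(276.8896−142.7712)=0.7250; B=V−Δ·S=31.4064
Node (0,0) S=169.0000: V=(p*·188.2359+(1−p*)·106.4245)/1.07=150.0239; Δ=(188.2359−106.4245)/(216.3200−111.5400)=0.7808; B=V−Δ·S=18.0700
The time-0 hedge costs 150.0239, which is the no-arbitrage price.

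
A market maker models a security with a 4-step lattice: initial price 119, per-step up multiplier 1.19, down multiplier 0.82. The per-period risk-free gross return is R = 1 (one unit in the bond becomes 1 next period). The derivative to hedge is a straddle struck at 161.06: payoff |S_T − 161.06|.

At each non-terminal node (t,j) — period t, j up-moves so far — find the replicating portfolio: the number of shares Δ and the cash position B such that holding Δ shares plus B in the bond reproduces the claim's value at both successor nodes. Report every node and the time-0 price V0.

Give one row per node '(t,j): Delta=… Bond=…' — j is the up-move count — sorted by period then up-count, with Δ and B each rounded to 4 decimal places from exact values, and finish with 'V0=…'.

Risk-neutral probability p* = (R−d)/(u−d) = (1−0.82)/(1.19−0.82) = 0.4865.
At expiry t=4: V(4,0)=107.2575, V(4,1)=82.9808, V(4,2)=47.7499, V(4,3)=3.3778, V(4,4)=77.5754
  t=3,j=0: stock 65.6128 → up 78.0792 (V=82.9808), down 53.8025 (V=107.2575). Price 95.4472; hedge Δ=-1.0000, bond B=161.0600.
  t=3,j=1: stock 95.2186 → up 113.3101 (V=47.7499), down 78.0792 (V=82.9808). Price 65.8414; hedge Δ=-1.0000, bond B=161.0600.
  t=3,j=2: stock 138.1830 → up 164.4378 (V=3.3778), down 113.3101 (V=47.7499). Price 26.1635; hedge Δ=-0.8679, bond B=146.0881.
  t=3,j=3: stock 200.5339 → up 238.6354 (V=77.5754), down 164.4378 (V=3.3778). Price 39.4739; hedge Δ=1.0000, bond B=-161.0600.
  t=2,j=0: stock 80.0156 → up 95.2186 (V=65.8414), down 65.6128 (V=95.4472). Price 81.0444; hedge Δ=-1.0000, bond B=161.0600.
  t=2,j=1: stock 116.1202 → up 138.1830 (V=26.1635), down 95.2186 (V=65.8414). Price 46.5386; hedge Δ=-0.9235, bond B=153.7764.
  t=2,j=2: stock 168.5159 → up 200.5339 (V=39.4739), down 138.1830 (V=26.1635). Price 32.6388; hedge Δ=0.2135, bond B=-3.3353.
  t=1,j=0: stock 97.5800 → up 116.1202 (V=46.5386), down 80.0156 (V=81.0444). Price 64.2578; hedge Δ=-0.9557, bond B=157.5166.
  t=1,j=1: stock 141.6100 → up 168.5159 (V=32.6388), down 116.1202 (V=46.5386). Price 39.7766; hedge Δ=-0.2653, bond B=77.3436.
  t=0,j=0: stock 119.0000 → up 141.6100 (V=39.7766), down 97.5800 (V=64.2578). Price 52.3480; hedge Δ=-0.5560, bond B=118.5135.
Root portfolio cost Δ·119+B reproduces V0=52.3480.

(0,0): Delta=-0.5560 Bond=118.5135
(1,0): Delta=-0.9557 Bond=157.5166
(1,1): Delta=-0.2653 Bond=77.3436
(2,0): Delta=-1.0000 Bond=161.0600
(2,1): Delta=-0.9235 Bond=153.7764
(2,2): Delta=0.2135 Bond=-3.3353
(3,0): Delta=-1.0000 Bond=161.0600
(3,1): Delta=-1.0000 Bond=161.0600
(3,2): Delta=-0.8679 Bond=146.0881
(3,3): Delta=1.0000 Bond=-161.0600
V0=52.3480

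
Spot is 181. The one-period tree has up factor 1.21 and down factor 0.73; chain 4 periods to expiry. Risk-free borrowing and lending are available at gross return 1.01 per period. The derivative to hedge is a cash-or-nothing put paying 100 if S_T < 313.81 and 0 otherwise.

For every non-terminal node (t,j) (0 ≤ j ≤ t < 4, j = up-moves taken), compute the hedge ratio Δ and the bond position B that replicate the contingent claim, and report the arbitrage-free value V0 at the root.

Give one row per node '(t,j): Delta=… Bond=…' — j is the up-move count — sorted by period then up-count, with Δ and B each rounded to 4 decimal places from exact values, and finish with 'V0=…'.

No-arbitrage ⇒ martingale measure with p* = (R−d)/(u−d) = 0.5833.
Terminal values V(4,·): V(4,0)=100.0000, V(4,1)=100.0000, V(4,2)=100.0000, V(4,3)=100.0000, V(4,4)=0.0000
(3,0): S=70.4121. Δ = (V_up−V_dn)/(S_up−S_dn) = (100.0000−100.0000)/(85.1986−51.4008) = 0.0000. V = [p*·100.0000 + (1−p*)·100.0000]/1.01 = 99.0099. B = V − Δ·S = 99.0099.
(3,1): S=116.7104. Δ = (V_up−V_dn)/(S_up−S_dn) = (100.0000−100.0000)/(141.2196−85.1986) = 0.0000. V = [p*·100.0000 + (1−p*)·100.0000]/1.01 = 99.0099. B = V − Δ·S = 99.0099.
(3,2): S=193.4515. Δ = (V_up−V_dn)/(S_up−S_dn) = (100.0000−100.0000)/(234.0764−141.2196) = 0.0000. V = [p*·100.0000 + (1−p*)·100.0000]/1.01 = 99.0099. B = V − Δ·S = 99.0099.
(3,3): S=320.6525. Δ = (V_up−V_dn)/(S_up−S_dn) = (0.0000−100.0000)/(387.9896−234.0764) = -0.6497. V = [p*·0.0000 + (1−p*)·100.0000]/1.01 = 41.2541. B = V − Δ·S = 249.5875.
(2,0): S=96.4549. Δ = (V_up−V_dn)/(S_up−S_dn) = (99.0099−99.0099)/(116.7104−70.4121) = 0.0000. V = [p*·99.0099 + (1−p*)·99.0099]/1.01 = 98.0296. B = V − Δ·S = 98.0296.
(2,1): S=159.8773. Δ = (V_up−V_dn)/(S_up−S_dn) = (99.0099−99.0099)/(193.4515−116.7104) = 0.0000. V = [p*·99.0099 + (1−p*)·99.0099]/1.01 = 98.0296. B = V − Δ·S = 98.0296.
(2,2): S=265.0021. Δ = (V_up−V_dn)/(S_up−S_dn) = (41.2541−99.0099)/(320.6525−193.4515) = -0.4541. V = [p*·41.2541 + (1−p*)·99.0099]/1.01 = 64.6723. B = V − Δ·S = 184.9968.
(1,0): S=132.1300. Δ = (V_up−V_dn)/(S_up−S_dn) = (98.0296−98.0296)/(159.8773−96.4549) = 0.0000. V = [p*·98.0296 + (1−p*)·98.0296]/1.01 = 97.0590. B = V − Δ·S = 97.0590.
(1,1): S=219.0100. Δ = (V_up−V_dn)/(S_up−S_dn) = (64.6723−98.0296)/(265.0021−159.8773) = -0.3173. V = [p*·64.6723 + (1−p*)·98.0296]/1.01 = 77.7932. B = V − Δ·S = 147.2876.
(0,0): S=181.0000. Δ = (V_up−V_dn)/(S_up−S_dn) = (77.7932−97.0590)/(219.0100−132.1300) = -0.2218. V = [p*·77.7932 + (1−p*)·97.0590]/1.01 = 84.9709. B = V − Δ·S = 125.1080.
Self-financing check: at every node Δ·S+B equals the discounted successor values.

(0,0): Delta=-0.2218 Bond=125.1080
(1,0): Delta=0.0000 Bond=97.0590
(1,1): Delta=-0.3173 Bond=147.2876
(2,0): Delta=0.0000 Bond=98.0296
(2,1): Delta=0.0000 Bond=98.0296
(2,2): Delta=-0.4541 Bond=184.9968
(3,0): Delta=0.0000 Bond=99.0099
(3,1): Delta=0.0000 Bond=99.0099
(3,2): Delta=0.0000 Bond=99.0099
(3,3): Delta=-0.6497 Bond=249.5875
V0=84.9709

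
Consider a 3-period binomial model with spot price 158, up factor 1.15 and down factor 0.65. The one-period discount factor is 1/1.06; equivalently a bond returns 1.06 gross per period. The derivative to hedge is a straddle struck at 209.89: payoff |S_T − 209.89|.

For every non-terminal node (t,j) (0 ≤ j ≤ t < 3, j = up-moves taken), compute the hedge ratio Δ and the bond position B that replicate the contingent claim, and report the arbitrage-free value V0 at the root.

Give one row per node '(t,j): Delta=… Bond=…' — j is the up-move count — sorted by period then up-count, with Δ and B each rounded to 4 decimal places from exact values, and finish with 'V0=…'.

(0,0): Delta=-0.5393 Bond=131.5928
(1,0): Delta=-1.0000 Bond=186.8014
(1,1): Delta=-0.4821 Bond=129.1025
(2,0): Delta=-1.0000 Bond=198.0094
(2,1): Delta=-1.0000 Bond=198.0094
(2,2): Delta=-0.4179 Bond=123.4232
V0=46.3820

Since d<R<u, set p* = (R−d)/(u−d) = 0.8200; price each node as the discounted p*-expectation of its children.
Payoff layer (t=3): V(3,0)=166.4992, V(3,1)=133.1217, V(3,2)=74.0693, V(3,3)=30.4082
Node (2,0) S=66.7550: V=(p*·133.1217+(1−p*)·166.4992)/1.06=131.2544; Δ=(133.1217−166.4992)/(76.7683−43.3908)=-1.0000; B=V−Δ·S=198.0094
Node (2,1) S=118.1050: V=(p*·74.0693+(1−p*)·133.1217)/1.06=79.9044; Δ=(74.0693−133.1217)/(135.8207−76.7682)=-1.0000; B=V−Δ·S=198.0094
Node (2,2) S=208.9550: V=(p*·30.4082+(1−p*)·74.0693)/1.06=36.1012; Δ=(30.4082−74.0693)/(240.2982−135.8207)=-0.4179; B=V−Δ·S=123.4232
Node (1,0) S=102.7000: V=(p*·79.9044+(1−p*)·131.2544)/1.06=84.1014; Δ=(79.9044−131.2544)/(118.1050−66.7550)=-1.0000; B=V−Δ·S=186.8014
Node (1,1) S=181.7000: V=(p*·36.1012+(1−p*)·79.9044)/1.06=41.4960; Δ=(36.1012−79.9044)/(208.9550−118.1050)=-0.4821; B=V−Δ·S=129.1025
Node (0,0) S=158.0000: V=(p*·41.4960+(1−p*)·84.1014)/1.06=46.3820; Δ=(41.4960−84.1014)/(181.7000−102.7000)=-0.5393; B=V−Δ·S=131.5928
Root portfolio cost Δ·158+B reproduces V0=46.3820.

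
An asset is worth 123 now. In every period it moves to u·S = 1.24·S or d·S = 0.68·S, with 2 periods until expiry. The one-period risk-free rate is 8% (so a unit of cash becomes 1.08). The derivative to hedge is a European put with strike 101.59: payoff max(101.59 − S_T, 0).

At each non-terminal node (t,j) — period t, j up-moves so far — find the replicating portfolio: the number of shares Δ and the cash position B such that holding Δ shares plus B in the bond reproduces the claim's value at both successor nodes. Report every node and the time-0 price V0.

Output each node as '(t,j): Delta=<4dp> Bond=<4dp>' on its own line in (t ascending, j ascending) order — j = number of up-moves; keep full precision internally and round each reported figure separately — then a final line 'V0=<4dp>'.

Under the risk-neutral measure, an up-move has probability p* = (R−d)/(u−d) = 0.7143 and values discount at R = 1.08.
Payoff layer (t=2): V(2,0)=44.7148, V(2,1)=0.0000, V(2,2)=0.0000
(1,0): S=83.6400. Δ = (V_up−V_dn)/(S_up−S_dn) = (0.0000−44.7148)/(103.7136−56.8752) = -0.9547. V = [p*·0.0000 + (1−p*)·44.7148]/1.08 = 11.8293. B = V − Δ·S = 91.6772.
(1,1): S=152.5200. Δ = (V_up−V_dn)/(S_up−S_dn) = (0.0000−0.0000)/(189.1248−103.7136) = 0.0000. V = [p*·0.0000 + (1−p*)·0.0000]/1.08 = 0.0000. B = V − Δ·S = 0.0000.
(0,0): S=123.0000. Δ = (V_up−V_dn)/(S_up−S_dn) = (0.0000−11.8293)/(152.5200−83.6400) = -0.1717. V = [p*·0.0000 + (1−p*)·11.8293]/1.08 = 3.1294. B = V − Δ·S = 24.2532.
Root portfolio cost Δ·123+B reproduces V0=3.1294.

(0,0): Delta=-0.1717 Bond=24.2532
(1,0): Delta=-0.9547 Bond=91.6772
(1,1): Delta=0.0000 Bond=0.0000
V0=3.1294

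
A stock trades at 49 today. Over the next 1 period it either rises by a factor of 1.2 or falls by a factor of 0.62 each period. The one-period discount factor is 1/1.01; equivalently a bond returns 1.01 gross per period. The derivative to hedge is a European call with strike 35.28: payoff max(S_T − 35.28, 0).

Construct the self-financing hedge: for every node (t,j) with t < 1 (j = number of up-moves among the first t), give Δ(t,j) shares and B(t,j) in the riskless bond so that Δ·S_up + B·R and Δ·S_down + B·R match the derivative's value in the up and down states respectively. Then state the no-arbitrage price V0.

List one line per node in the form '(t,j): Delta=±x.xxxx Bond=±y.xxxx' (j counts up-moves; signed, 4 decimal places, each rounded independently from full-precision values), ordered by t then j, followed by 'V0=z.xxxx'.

Since d<R<u, set p* = (R−d)/(u−d) = 0.6724; price each node as the discounted p*-expectation of its children.
At expiry t=1: V(1,0)=0.0000, V(1,1)=23.5200
Node (0,0) S=49.0000: V=(p*·23.5200+(1−p*)·0.0000)/1.01=15.6586; Δ=(23.5200−0.0000)/(58.8000−30.3800)=0.8276; B=V−Δ·S=-24.8931
The time-0 hedge costs 15.6586, which is the no-arbitrage price.

(0,0): Delta=0.8276 Bond=-24.8931
V0=15.6586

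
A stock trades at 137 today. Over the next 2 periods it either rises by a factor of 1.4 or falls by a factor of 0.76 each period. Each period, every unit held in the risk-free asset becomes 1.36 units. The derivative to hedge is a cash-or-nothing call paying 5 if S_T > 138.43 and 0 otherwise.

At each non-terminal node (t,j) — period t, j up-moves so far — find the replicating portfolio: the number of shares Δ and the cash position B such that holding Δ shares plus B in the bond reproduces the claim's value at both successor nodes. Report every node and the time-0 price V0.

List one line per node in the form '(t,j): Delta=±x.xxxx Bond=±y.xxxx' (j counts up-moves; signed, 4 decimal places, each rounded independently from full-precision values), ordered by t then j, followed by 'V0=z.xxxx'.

(0,0): Delta=0.0026 Bond=2.3337
(1,0): Delta=0.0750 Bond=-4.3658
(1,1): Delta=0.0000 Bond=3.6765
V0=2.6927

The replicating-portfolio and risk-neutral prices coincide; use p* = (1.36−0.76)/(1.4−0.76) = 0.9375 for the latter.
Terminal values V(2,·): V(2,0)=0.0000, V(2,1)=5.0000, V(2,2)=5.0000
(1,0): S=104.1200. Δ = (V_up−V_dn)/(S_up−S_dn) = (5.0000−0.0000)/(145.7680−79.1312) = 0.0750. V = [p*·5.0000 + (1−p*)·0.0000]/1.36 = 3.4467. B = V − Δ·S = -4.3658.
(1,1): S=191.8000. Δ = (V_up−V_dn)/(S_up−S_dn) = (5.0000−5.0000)/(268.5200−145.7680) = 0.0000. V = [p*·5.0000 + (1−p*)·5.0000]/1.36 = 3.6765. B = V − Δ·S = 3.6765.
(0,0): S=137.0000. Δ = (V_up−V_dn)/(S_up−S_dn) = (3.6765−3.4467)/(191.8000−104.1200) = 0.0026. V = [p*·3.6765 + (1−p*)·3.4467]/1.36 = 2.6927. B = V − Δ·S = 2.3337.
Self-financing check: at every node Δ·S+B equals the discounted successor values.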